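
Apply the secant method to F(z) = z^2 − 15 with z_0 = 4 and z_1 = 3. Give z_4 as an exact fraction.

F(4) = 1, F(3) = −6. z_2 = 3 − (−6)·(3 − 4)/((−6) − 1) = 27/7.
F(3) = −6, F(27/7) = −6/49. z_3 = (27/7) − (−6/49)·((27/7) − 3)/((−6/49) − (−6)) = 31/8.
F(27/7) = −6/49, F(31/8) = 1/64. z_4 = (31/8) − (1/64)·((31/8) − (27/7))/((1/64) − (−6/49)) = 1677/433.

1677/433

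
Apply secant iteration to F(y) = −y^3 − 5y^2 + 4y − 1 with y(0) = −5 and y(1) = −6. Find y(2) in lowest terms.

−181/32

F(−5) = −21, F(−6) = 11. y(2) = (−6) − 11·((−6) − (−5))/(11 − (−21)) = −181/32.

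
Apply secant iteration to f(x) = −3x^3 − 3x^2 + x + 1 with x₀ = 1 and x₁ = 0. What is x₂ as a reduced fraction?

1/5

f(1) = −4, f(0) = 1. x₂ = 0 − 1·(0 − 1)/(1 − (−4)) = 1/5.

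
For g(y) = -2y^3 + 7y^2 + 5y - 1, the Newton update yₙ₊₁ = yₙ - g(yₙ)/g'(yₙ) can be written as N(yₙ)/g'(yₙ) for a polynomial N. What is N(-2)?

g'(y) = -6y^2 + 14y + 5.
N(y) = y·g'(y) - g(y) = y·(-6y^2 + 14y + 5) - (-2y^3 + 7y^2 + 5y - 1) = -4y^3 + 7y^2 + 1.
N(-2) = 61.

61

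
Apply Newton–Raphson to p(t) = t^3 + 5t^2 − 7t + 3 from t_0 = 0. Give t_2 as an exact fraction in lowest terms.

p'(t) = 3t^2 + 10t − 7.
p(0) = 3, p'(0) = −7, so t_1 = 0 − 3/(−7) = 3/7.
p(3/7) = 342/343, p'(3/7) = −106/49, so t_2 = (3/7) − (342/343)/(−106/49) = 330/371.

330/371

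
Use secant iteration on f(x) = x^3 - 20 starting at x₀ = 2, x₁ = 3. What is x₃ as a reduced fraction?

23270/8599

f(2) = -12, f(3) = 7. x₂ = 3 - 7·(3 - 2)/(7 - (-12)) = 50/19.
f(3) = 7, f(50/19) = -12180/6859. x₃ = (50/19) - (-12180/6859)·((50/19) - 3)/((-12180/6859) - 7) = 23270/8599.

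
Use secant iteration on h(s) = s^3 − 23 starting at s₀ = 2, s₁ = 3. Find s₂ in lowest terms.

h(2) = −15, h(3) = 4. s₂ = 3 − 4·(3 − 2)/(4 − (−15)) = 53/19.

53/19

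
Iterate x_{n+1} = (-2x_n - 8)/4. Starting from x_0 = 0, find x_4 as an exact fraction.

-5/4

x_1 = (-2·0 - 8)/4 = -2.
x_2 = (-2·(-2) - 8)/4 = -1.
x_3 = (-2·(-1) - 8)/4 = -3/2.
x_4 = (-2·(-3/2) - 8)/4 = -5/4.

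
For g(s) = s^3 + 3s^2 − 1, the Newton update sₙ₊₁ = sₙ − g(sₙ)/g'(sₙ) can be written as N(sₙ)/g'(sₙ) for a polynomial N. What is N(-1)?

g'(s) = 3s^2 + 6s.
N(s) = s·g'(s) − g(s) = s·(3s^2 + 6s) − (s^3 + 3s^2 − 1) = 2s^3 + 3s^2 + 1.
N(-1) = 2.

2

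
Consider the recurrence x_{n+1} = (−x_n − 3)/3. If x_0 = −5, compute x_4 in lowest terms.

x_1 = (−(−5) − 3)/3 = 2/3.
x_2 = (−(2/3) − 3)/3 = −11/9.
x_3 = (−(−11/9) − 3)/3 = −16/27.
x_4 = (−(−16/27) − 3)/3 = −65/81.

−65/81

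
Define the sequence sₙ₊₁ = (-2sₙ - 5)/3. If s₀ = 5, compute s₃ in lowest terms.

-25/9

s₁ = (-2·5 - 5)/3 = -5.
s₂ = (-2·(-5) - 5)/3 = 5/3.
s₃ = (-2·(5/3) - 5)/3 = -25/9.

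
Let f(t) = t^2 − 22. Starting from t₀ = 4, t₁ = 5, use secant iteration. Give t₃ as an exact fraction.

f(4) = −6, f(5) = 3. t₂ = 5 − 3·(5 − 4)/(3 − (−6)) = 14/3.
f(5) = 3, f(14/3) = −2/9. t₃ = (14/3) − (−2/9)·((14/3) − 5)/((−2/9) − 3) = 136/29.

136/29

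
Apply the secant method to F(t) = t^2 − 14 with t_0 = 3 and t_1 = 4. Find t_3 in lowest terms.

101/27

F(3) = −5, F(4) = 2. t_2 = 4 − 2·(4 − 3)/(2 − (−5)) = 26/7.
F(4) = 2, F(26/7) = −10/49. t_3 = (26/7) − (−10/49)·((26/7) − 4)/((−10/49) − 2) = 101/27.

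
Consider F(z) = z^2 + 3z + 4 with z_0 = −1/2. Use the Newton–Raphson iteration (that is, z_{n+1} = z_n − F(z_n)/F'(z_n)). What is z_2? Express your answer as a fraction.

31/48

F'(z) = 2z + 3.
F(−1/2) = 11/4, F'(−1/2) = 2, so z_1 = (−1/2) − (11/4)/2 = −15/8.
F(−15/8) = 121/64, F'(−15/8) = −3/4, so z_2 = (−15/8) − (121/64)/(−3/4) = 31/48.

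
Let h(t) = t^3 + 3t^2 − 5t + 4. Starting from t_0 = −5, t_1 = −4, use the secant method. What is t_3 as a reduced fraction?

h(−5) = −21, h(−4) = 8. t_2 = (−4) − 8·((−4) − (−5))/(8 − (−21)) = −124/29.
h(−4) = 8, h(−124/29) = 50064/24389. t_3 = (−124/29) − (50064/24389)·((−124/29) − (−4))/((50064/24389) − 8) = −79252/18131.

−79252/18131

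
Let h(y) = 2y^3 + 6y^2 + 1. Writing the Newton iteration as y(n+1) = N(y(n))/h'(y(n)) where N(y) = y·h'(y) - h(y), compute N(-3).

h'(y) = 6y^2 + 12y.
N(y) = y·h'(y) - h(y) = y·(6y^2 + 12y) - (2y^3 + 6y^2 + 1) = 4y^3 + 6y^2 - 1.
N(-3) = -55.

-55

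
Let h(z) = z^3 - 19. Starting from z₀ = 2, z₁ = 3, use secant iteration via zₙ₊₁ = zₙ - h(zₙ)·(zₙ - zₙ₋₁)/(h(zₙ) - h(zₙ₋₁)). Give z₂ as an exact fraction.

h(2) = -11, h(3) = 8. z₂ = 3 - 8·(3 - 2)/(8 - (-11)) = 49/19.

49/19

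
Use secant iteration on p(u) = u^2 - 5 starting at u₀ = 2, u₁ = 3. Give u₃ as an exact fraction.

p(2) = -1, p(3) = 4. u₂ = 3 - 4·(3 - 2)/(4 - (-1)) = 11/5.
p(3) = 4, p(11/5) = -4/25. u₃ = (11/5) - (-4/25)·((11/5) - 3)/((-4/25) - 4) = 29/13.

29/13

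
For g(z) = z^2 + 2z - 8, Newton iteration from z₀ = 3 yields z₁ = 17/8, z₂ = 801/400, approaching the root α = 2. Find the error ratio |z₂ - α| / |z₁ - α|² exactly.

4/25

z₁ - α = 17/8 - 2 = 1/8, so |z₁ - α| = 1/8.
z₂ - α = 801/400 - 2 = 1/400, so |z₂ - α| = 1/400.
|z₁ - α|² = 1/64.
Ratio = (1/400) / (1/64) = 4/25.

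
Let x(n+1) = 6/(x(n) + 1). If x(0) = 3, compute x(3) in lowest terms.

x(1) = 6/(3 + 1) = 3/2.
x(2) = 6/(3/2 + 1) = 12/5.
x(3) = 6/(12/5 + 1) = 30/17.

30/17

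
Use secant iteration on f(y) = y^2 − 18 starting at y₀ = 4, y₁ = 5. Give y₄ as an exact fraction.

13411/3161

f(4) = −2, f(5) = 7. y₂ = 5 − 7·(5 − 4)/(7 − (−2)) = 38/9.
f(5) = 7, f(38/9) = −14/81. y₃ = (38/9) − (−14/81)·((38/9) − 5)/((−14/81) − 7) = 352/83.
f(38/9) = −14/81, f(352/83) = −98/6889. y₄ = (352/83) − (−98/6889)·((352/83) − (38/9))/((−98/6889) − (−14/81)) = 13411/3161.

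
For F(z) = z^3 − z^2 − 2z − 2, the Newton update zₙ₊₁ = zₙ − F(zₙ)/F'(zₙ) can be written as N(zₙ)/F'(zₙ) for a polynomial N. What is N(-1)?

−1

F'(z) = 3z^2 − 2z − 2.
N(z) = z·F'(z) − F(z) = z·(3z^2 − 2z − 2) − (z^3 − z^2 − 2z − 2) = 2z^3 − z^2 + 2.
N(-1) = −1.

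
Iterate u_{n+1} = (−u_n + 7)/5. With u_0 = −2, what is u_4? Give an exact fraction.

u_1 = (−(−2) + 7)/5 = 9/5.
u_2 = (−(9/5) + 7)/5 = 26/25.
u_3 = (−(26/25) + 7)/5 = 149/125.
u_4 = (−(149/125) + 7)/5 = 726/625.

726/625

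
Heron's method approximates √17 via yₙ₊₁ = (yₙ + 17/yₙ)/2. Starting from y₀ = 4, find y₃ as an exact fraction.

y₁ = (4 + 17/4)/2 = 33/8.
y₂ = (33/8 + 17/(33/8))/2 = 2177/528.
y₃ = (2177/528 + 17/(2177/528))/2 = 9478657/2298912.

9478657/2298912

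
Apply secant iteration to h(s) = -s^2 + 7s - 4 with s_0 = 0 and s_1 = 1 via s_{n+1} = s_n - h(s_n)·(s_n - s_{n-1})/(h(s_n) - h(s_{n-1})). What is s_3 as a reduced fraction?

5/8

h(0) = -4, h(1) = 2. s_2 = 1 - 2·(1 - 0)/(2 - (-4)) = 2/3.
h(1) = 2, h(2/3) = 2/9. s_3 = (2/3) - (2/9)·((2/3) - 1)/((2/9) - 2) = 5/8.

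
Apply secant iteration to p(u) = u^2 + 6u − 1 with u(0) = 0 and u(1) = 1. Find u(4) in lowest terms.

p(0) = −1, p(1) = 6. u(2) = 1 − 6·(1 − 0)/(6 − (−1)) = 1/7.
p(1) = 6, p(1/7) = −6/49. u(3) = (1/7) − (−6/49)·((1/7) − 1)/((−6/49) − 6) = 4/25.
p(1/7) = −6/49, p(4/25) = −9/625. u(4) = (4/25) − (−9/625)·((4/25) − (1/7))/((−9/625) − (−6/49)) = 179/1103.

179/1103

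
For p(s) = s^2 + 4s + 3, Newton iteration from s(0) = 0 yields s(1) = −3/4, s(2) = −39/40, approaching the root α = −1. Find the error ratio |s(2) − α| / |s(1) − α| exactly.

1/10

s(1) − α = −3/4 − (−1) = −3/4 + 1 = 1/4, so |s(1) − α| = 1/4.
s(2) − α = −39/40 − (−1) = −39/40 + 1 = 1/40, so |s(2) − α| = 1/40.
Ratio = (1/40) / (1/4) = 1/10.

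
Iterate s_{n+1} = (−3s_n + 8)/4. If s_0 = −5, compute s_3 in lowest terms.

239/64

s_1 = (−3·(−5) + 8)/4 = 23/4.
s_2 = (−3·(23/4) + 8)/4 = −37/16.
s_3 = (−3·(−37/16) + 8)/4 = 239/64.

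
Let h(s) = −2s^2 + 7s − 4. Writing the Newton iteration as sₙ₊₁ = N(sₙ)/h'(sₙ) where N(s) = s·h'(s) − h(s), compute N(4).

h'(s) = −4s + 7.
N(s) = s·h'(s) − h(s) = s·(−4s + 7) − (−2s^2 + 7s − 4) = −2s^2 + 4.
N(4) = −28.

−28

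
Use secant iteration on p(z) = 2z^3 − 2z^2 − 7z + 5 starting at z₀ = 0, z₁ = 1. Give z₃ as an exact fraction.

195/293

p(0) = 5, p(1) = −2. z₂ = 1 − (−2)·(1 − 0)/((−2) − 5) = 5/7.
p(1) = −2, p(5/7) = −100/343. z₃ = (5/7) − (−100/343)·((5/7) − 1)/((−100/343) − (−2)) = 195/293.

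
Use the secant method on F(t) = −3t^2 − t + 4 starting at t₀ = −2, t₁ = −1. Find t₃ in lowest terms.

−31/23

F(−2) = −6, F(−1) = 2. t₂ = (−1) − 2·((−1) − (−2))/(2 − (−6)) = −5/4.
F(−1) = 2, F(−5/4) = 9/16. t₃ = (−5/4) − (9/16)·((−5/4) − (−1))/((9/16) − 2) = −31/23.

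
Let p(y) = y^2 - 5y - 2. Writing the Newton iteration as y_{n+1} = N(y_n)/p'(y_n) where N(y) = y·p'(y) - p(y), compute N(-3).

p'(y) = 2y - 5.
N(y) = y·p'(y) - p(y) = y·(2y - 5) - (y^2 - 5y - 2) = y^2 + 2.
N(-3) = 11.

11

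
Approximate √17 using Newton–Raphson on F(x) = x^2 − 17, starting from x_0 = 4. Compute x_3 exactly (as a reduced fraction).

9478657/2298912

F'(x) = 2x.
F(4) = −1, F'(4) = 8, so x_1 = 4 − (−1)/8 = 33/8.
F(33/8) = 1/64, F'(33/8) = 33/4, so x_2 = (33/8) − (1/64)/(33/4) = 2177/528.
F(2177/528) = 1/278784, F'(2177/528) = 2177/264, so x_3 = (2177/528) − (1/278784)/(2177/264) = 9478657/2298912.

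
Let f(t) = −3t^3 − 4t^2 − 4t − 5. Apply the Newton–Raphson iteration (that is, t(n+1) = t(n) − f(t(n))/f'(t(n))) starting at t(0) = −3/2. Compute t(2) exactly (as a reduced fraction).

−1407895/1085301

f'(t) = −9t^2 − 8t − 4.
f(−3/2) = 17/8, f'(−3/2) = −49/4, so t(1) = (−3/2) − (17/8)/(−49/4) = −65/49.
f(−65/49) = 31790/117649, f'(−65/49) = −22149/2401, so t(2) = (−65/49) − (31790/117649)/(−22149/2401) = −1407895/1085301.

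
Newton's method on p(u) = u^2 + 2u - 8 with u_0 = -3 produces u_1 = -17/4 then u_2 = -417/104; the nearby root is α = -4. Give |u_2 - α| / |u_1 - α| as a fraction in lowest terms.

u_1 - α = -17/4 - (-4) = -17/4 + 4 = -1/4, so |u_1 - α| = 1/4.
u_2 - α = -417/104 - (-4) = -417/104 + 4 = -1/104, so |u_2 - α| = 1/104.
Ratio = (1/104) / (1/4) = 1/26.

1/26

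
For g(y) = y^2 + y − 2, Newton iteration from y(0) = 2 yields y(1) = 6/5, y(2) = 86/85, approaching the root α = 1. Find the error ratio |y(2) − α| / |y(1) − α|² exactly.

5/17

y(1) − α = 6/5 − 1 = 1/5, so |y(1) − α| = 1/5.
y(2) − α = 86/85 − 1 = 1/85, so |y(2) − α| = 1/85.
|y(1) − α|² = 1/25.
Ratio = (1/85) / (1/25) = 5/17.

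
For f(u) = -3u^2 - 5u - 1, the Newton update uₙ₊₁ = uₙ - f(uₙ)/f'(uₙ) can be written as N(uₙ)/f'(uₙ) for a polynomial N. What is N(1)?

-2

f'(u) = -6u - 5.
N(u) = u·f'(u) - f(u) = u·(-6u - 5) - (-3u^2 - 5u - 1) = -3u^2 + 1.
N(1) = -2.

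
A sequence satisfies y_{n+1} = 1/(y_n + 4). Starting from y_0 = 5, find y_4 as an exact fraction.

157/665

y_1 = 1/(5 + 4) = 1/9.
y_2 = 1/(1/9 + 4) = 9/37.
y_3 = 1/(9/37 + 4) = 37/157.
y_4 = 1/(37/157 + 4) = 157/665.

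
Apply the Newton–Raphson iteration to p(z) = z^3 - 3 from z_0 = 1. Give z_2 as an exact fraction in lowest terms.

p'(z) = 3z^2.
p(1) = -2, p'(1) = 3, so z_1 = 1 - (-2)/3 = 5/3.
p(5/3) = 44/27, p'(5/3) = 25/3, so z_2 = (5/3) - (44/27)/(25/3) = 331/225.

331/225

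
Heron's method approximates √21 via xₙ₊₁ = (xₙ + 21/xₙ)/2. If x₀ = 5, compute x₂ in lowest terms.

527/115

x₁ = (5 + 21/5)/2 = 23/5.
x₂ = (23/5 + 21/(23/5))/2 = 527/115.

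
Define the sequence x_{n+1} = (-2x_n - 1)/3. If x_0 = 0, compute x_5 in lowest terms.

-55/243

x_1 = (-2·0 - 1)/3 = -1/3.
x_2 = (-2·(-1/3) - 1)/3 = -1/9.
x_3 = (-2·(-1/9) - 1)/3 = -7/27.
x_4 = (-2·(-7/27) - 1)/3 = -13/81.
x_5 = (-2·(-13/81) - 1)/3 = -55/243.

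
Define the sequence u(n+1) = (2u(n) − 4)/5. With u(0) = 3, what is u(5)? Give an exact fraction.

−4028/3125

u(1) = (2·3 − 4)/5 = 2/5.
u(2) = (2·(2/5) − 4)/5 = −16/25.
u(3) = (2·(−16/25) − 4)/5 = −132/125.
u(4) = (2·(−132/125) − 4)/5 = −764/625.
u(5) = (2·(−764/625) − 4)/5 = −4028/3125.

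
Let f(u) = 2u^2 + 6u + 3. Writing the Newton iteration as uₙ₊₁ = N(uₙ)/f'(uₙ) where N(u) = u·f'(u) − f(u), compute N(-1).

−1

f'(u) = 4u + 6.
N(u) = u·f'(u) − f(u) = u·(4u + 6) − (2u^2 + 6u + 3) = 2u^2 − 3.
N(-1) = −1.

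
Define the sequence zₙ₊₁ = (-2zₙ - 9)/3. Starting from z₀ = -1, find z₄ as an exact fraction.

z₁ = (-2·(-1) - 9)/3 = -7/3.
z₂ = (-2·(-7/3) - 9)/3 = -13/9.
z₃ = (-2·(-13/9) - 9)/3 = -55/27.
z₄ = (-2·(-55/27) - 9)/3 = -133/81.

-133/81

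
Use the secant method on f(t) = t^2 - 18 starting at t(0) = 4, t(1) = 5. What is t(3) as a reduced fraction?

352/83

f(4) = -2, f(5) = 7. t(2) = 5 - 7·(5 - 4)/(7 - (-2)) = 38/9.
f(5) = 7, f(38/9) = -14/81. t(3) = (38/9) - (-14/81)·((38/9) - 5)/((-14/81) - 7) = 352/83.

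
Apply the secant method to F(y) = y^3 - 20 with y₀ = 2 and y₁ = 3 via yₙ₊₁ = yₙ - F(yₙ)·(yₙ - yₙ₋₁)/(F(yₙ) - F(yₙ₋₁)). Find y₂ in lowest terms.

50/19

F(2) = -12, F(3) = 7. y₂ = 3 - 7·(3 - 2)/(7 - (-12)) = 50/19.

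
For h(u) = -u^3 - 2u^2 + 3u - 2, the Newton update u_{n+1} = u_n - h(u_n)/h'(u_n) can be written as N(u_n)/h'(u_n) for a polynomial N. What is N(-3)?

h'(u) = -3u^2 - 4u + 3.
N(u) = u·h'(u) - h(u) = u·(-3u^2 - 4u + 3) - (-u^3 - 2u^2 + 3u - 2) = -2u^3 - 2u^2 + 2.
N(-3) = 38.

38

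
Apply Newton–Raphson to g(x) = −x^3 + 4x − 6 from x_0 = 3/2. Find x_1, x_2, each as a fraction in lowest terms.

x_1 = 3/11, x_2 = 7932/5027

g'(x) = −3x^2 + 4.
g(3/2) = −27/8, g'(3/2) = −11/4, so x_1 = (3/2) − (−27/8)/(−11/4) = 3/11.
g(3/11) = −6561/1331, g'(3/11) = 457/121, so x_2 = (3/11) − (−6561/1331)/(457/121) = 7932/5027.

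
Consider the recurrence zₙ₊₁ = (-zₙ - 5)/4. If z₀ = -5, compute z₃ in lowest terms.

z₁ = (-(-5) - 5)/4 = 0.
z₂ = (-0 - 5)/4 = -5/4.
z₃ = (-(-5/4) - 5)/4 = -15/16.

-15/16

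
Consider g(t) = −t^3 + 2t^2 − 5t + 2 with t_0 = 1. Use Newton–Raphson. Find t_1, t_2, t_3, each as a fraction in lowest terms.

t_1 = 1/2, t_2 = 7/15, t_3 = 2983/6390

g'(t) = −3t^2 + 4t − 5.
g(1) = −2, g'(1) = −4, so t_1 = 1 − (−2)/(−4) = 1/2.
g(1/2) = −1/8, g'(1/2) = −15/4, so t_2 = (1/2) − (−1/8)/(−15/4) = 7/15.
g(7/15) = 2/3375, g'(7/15) = −284/75, so t_3 = (7/15) − (2/3375)/(−284/75) = 2983/6390.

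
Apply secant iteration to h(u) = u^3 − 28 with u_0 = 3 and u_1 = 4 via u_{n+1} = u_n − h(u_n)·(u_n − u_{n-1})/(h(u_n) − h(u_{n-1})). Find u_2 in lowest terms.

h(3) = −1, h(4) = 36. u_2 = 4 − 36·(4 − 3)/(36 − (−1)) = 112/37.

112/37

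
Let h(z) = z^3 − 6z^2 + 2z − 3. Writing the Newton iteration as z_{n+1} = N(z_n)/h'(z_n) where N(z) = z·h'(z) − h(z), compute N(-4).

h'(z) = 3z^2 − 12z + 2.
N(z) = z·h'(z) − h(z) = z·(3z^2 − 12z + 2) − (z^3 − 6z^2 + 2z − 3) = 2z^3 − 6z^2 + 3.
N(-4) = −221.

−221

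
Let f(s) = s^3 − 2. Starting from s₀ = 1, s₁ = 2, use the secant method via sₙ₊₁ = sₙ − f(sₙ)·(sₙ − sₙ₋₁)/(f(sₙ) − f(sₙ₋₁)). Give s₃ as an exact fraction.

75/62

f(1) = −1, f(2) = 6. s₂ = 2 − 6·(2 − 1)/(6 − (−1)) = 8/7.
f(2) = 6, f(8/7) = −174/343. s₃ = (8/7) − (−174/343)·((8/7) − 2)/((−174/343) − 6) = 75/62.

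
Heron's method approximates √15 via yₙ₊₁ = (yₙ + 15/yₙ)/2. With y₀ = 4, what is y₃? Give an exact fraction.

y₁ = (4 + 15/4)/2 = 31/8.
y₂ = (31/8 + 15/(31/8))/2 = 1921/496.
y₃ = (1921/496 + 15/(1921/496))/2 = 7380481/1905632.

7380481/1905632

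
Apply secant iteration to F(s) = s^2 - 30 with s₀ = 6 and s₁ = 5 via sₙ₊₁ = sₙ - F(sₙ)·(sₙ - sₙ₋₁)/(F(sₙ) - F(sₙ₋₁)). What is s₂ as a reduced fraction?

60/11

F(6) = 6, F(5) = -5. s₂ = 5 - (-5)·(5 - 6)/((-5) - 6) = 60/11.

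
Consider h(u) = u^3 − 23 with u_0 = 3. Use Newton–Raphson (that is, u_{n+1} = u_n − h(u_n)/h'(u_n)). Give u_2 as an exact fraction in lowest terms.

h'(u) = 3u^2.
h(3) = 4, h'(3) = 27, so u_1 = 3 − 4/27 = 77/27.
h(77/27) = 3824/19683, h'(77/27) = 5929/243, so u_2 = (77/27) − (3824/19683)/(5929/243) = 1365775/480249.

1365775/480249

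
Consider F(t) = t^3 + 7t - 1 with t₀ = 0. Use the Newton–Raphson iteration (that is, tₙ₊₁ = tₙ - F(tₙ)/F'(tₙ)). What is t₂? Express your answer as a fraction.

F'(t) = 3t^2 + 7.
F(0) = -1, F'(0) = 7, so t₁ = 0 - (-1)/7 = 1/7.
F(1/7) = 1/343, F'(1/7) = 346/49, so t₂ = (1/7) - (1/343)/(346/49) = 345/2422.

345/2422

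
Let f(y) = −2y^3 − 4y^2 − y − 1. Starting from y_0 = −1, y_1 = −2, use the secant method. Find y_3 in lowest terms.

f(−1) = −2, f(−2) = 1. y_2 = (−2) − 1·((−2) − (−1))/(1 − (−2)) = −5/3.
f(−2) = 1, f(−5/3) = −32/27. y_3 = (−5/3) − (−32/27)·((−5/3) − (−2))/((−32/27) − 1) = −109/59.

−109/59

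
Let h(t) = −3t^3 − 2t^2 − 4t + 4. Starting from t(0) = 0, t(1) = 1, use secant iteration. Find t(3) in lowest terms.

h(0) = 4, h(1) = −5. t(2) = 1 − (−5)·(1 − 0)/((−5) − 4) = 4/9.
h(1) = −5, h(4/9) = 380/243. t(3) = (4/9) − (380/243)·((4/9) − 1)/((380/243) − (−5)) = 184/319.

184/319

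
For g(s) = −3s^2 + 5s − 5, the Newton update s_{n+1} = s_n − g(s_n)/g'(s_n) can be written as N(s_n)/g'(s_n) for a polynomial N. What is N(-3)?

g'(s) = −6s + 5.
N(s) = s·g'(s) − g(s) = s·(−6s + 5) − (−3s^2 + 5s − 5) = −3s^2 + 5.
N(-3) = −22.

−22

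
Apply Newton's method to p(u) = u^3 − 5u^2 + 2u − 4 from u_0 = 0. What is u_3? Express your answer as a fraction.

2

p'(u) = 3u^2 − 10u + 2.
p(0) = −4, p'(0) = 2, so u_1 = 0 − (−4)/2 = 2.
p(2) = −12, p'(2) = −6, so u_2 = 2 − (−12)/(−6) = 0.
p(0) = −4, p'(0) = 2, so u_3 = 0 − (−4)/2 = 2.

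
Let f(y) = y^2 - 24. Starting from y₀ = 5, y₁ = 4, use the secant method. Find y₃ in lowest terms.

f(5) = 1, f(4) = -8. y₂ = 4 - (-8)·(4 - 5)/((-8) - 1) = 44/9.
f(4) = -8, f(44/9) = -8/81. y₃ = (44/9) - (-8/81)·((44/9) - 4)/((-8/81) - (-8)) = 49/10.

49/10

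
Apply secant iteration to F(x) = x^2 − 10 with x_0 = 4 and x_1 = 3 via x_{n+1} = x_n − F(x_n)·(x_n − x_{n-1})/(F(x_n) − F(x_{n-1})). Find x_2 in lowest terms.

22/7

F(4) = 6, F(3) = −1. x_2 = 3 − (−1)·(3 − 4)/((−1) − 6) = 22/7.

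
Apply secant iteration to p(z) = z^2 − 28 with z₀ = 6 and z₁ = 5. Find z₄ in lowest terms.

17372/3283

p(6) = 8, p(5) = −3. z₂ = 5 − (−3)·(5 − 6)/((−3) − 8) = 58/11.
p(5) = −3, p(58/11) = −24/121. z₃ = (58/11) − (−24/121)·((58/11) − 5)/((−24/121) − (−3)) = 598/113.
p(58/11) = −24/121, p(598/113) = 72/12769. z₄ = (598/113) − (72/12769)·((598/113) − (58/11))/((72/12769) − (−24/121)) = 17372/3283.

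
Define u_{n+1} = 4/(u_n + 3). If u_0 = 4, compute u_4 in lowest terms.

u_1 = 4/(4 + 3) = 4/7.
u_2 = 4/(4/7 + 3) = 28/25.
u_3 = 4/(28/25 + 3) = 100/103.
u_4 = 4/(100/103 + 3) = 412/409.

412/409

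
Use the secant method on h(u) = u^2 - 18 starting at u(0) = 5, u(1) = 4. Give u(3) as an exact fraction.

157/37

h(5) = 7, h(4) = -2. u(2) = 4 - (-2)·(4 - 5)/((-2) - 7) = 38/9.
h(4) = -2, h(38/9) = -14/81. u(3) = (38/9) - (-14/81)·((38/9) - 4)/((-14/81) - (-2)) = 157/37.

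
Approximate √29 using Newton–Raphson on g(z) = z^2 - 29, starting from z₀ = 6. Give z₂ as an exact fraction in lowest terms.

8401/1560

g'(z) = 2z.
g(6) = 7, g'(6) = 12, so z₁ = 6 - 7/12 = 65/12.
g(65/12) = 49/144, g'(65/12) = 65/6, so z₂ = (65/12) - (49/144)/(65/6) = 8401/1560.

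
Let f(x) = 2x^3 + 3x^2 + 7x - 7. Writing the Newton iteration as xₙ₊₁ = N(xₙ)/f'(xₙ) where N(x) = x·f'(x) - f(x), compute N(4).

311

f'(x) = 6x^2 + 6x + 7.
N(x) = x·f'(x) - f(x) = x·(6x^2 + 6x + 7) - (2x^3 + 3x^2 + 7x - 7) = 4x^3 + 3x^2 + 7.
N(4) = 311.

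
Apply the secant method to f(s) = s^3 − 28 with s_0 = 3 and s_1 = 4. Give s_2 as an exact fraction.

112/37

f(3) = −1, f(4) = 36. s_2 = 4 − 36·(4 − 3)/(36 − (−1)) = 112/37.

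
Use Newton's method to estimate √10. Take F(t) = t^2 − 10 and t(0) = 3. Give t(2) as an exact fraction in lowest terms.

721/228

F'(t) = 2t.
F(3) = −1, F'(3) = 6, so t(1) = 3 − (−1)/6 = 19/6.
F(19/6) = 1/36, F'(19/6) = 19/3, so t(2) = (19/6) − (1/36)/(19/3) = 721/228.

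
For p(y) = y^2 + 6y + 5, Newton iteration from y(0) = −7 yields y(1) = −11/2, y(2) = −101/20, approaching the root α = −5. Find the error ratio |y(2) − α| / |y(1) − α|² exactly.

1/5

y(1) − α = −11/2 − (−5) = −11/2 + 5 = −1/2, so |y(1) − α| = 1/2.
y(2) − α = −101/20 − (−5) = −101/20 + 5 = −1/20, so |y(2) − α| = 1/20.
|y(1) − α|² = 1/4.
Ratio = (1/20) / (1/4) = 1/5.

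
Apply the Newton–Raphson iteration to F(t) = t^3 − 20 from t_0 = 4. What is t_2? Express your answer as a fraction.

F'(t) = 3t^2.
F(4) = 44, F'(4) = 48, so t_1 = 4 − 44/48 = 37/12.
F(37/12) = 16093/1728, F'(37/12) = 1369/48, so t_2 = (37/12) − (16093/1728)/(1369/48) = 67933/24642.

67933/24642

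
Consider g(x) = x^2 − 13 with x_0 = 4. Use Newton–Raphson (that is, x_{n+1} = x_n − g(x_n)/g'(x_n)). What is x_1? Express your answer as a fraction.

g'(x) = 2x.
g(4) = 3, g'(4) = 8, so x_1 = 4 − 3/8 = 29/8.

29/8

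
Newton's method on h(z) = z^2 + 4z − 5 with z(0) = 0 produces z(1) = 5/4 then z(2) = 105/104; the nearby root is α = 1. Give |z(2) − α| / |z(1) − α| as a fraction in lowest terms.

z(1) − α = 5/4 − 1 = 1/4, so |z(1) − α| = 1/4.
z(2) − α = 105/104 − 1 = 1/104, so |z(2) − α| = 1/104.
Ratio = (1/104) / (1/4) = 1/26.

1/26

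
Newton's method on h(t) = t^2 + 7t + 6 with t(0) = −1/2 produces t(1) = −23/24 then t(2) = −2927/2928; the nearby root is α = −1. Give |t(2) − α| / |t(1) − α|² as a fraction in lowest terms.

t(1) − α = −23/24 − (−1) = −23/24 + 1 = 1/24, so |t(1) − α| = 1/24.
t(2) − α = −2927/2928 − (−1) = −2927/2928 + 1 = 1/2928, so |t(2) − α| = 1/2928.
|t(1) − α|² = 1/576.
Ratio = (1/2928) / (1/576) = 12/61.

12/61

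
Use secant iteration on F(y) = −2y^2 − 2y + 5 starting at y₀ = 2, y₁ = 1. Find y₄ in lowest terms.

F(2) = −7, F(1) = 1. y₂ = 1 − 1·(1 − 2)/(1 − (−7)) = 9/8.
F(1) = 1, F(9/8) = 7/32. y₃ = (9/8) − (7/32)·((9/8) − 1)/((7/32) − 1) = 29/25.
F(9/8) = 7/32, F(29/25) = −7/625. y₄ = (29/25) − (−7/625)·((29/25) − (9/8))/((−7/625) − (7/32)) = 761/657.

761/657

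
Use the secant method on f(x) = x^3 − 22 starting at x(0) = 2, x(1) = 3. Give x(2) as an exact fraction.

52/19

f(2) = −14, f(3) = 5. x(2) = 3 − 5·(3 − 2)/(5 − (−14)) = 52/19.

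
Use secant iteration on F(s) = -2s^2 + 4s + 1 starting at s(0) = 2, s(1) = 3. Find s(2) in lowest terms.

F(2) = 1, F(3) = -5. s(2) = 3 - (-5)·(3 - 2)/((-5) - 1) = 13/6.

13/6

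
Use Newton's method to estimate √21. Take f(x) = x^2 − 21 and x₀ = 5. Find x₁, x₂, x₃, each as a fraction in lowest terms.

x₁ = 23/5, x₂ = 527/115, x₃ = 277727/60605

f'(x) = 2x.
f(5) = 4, f'(5) = 10, so x₁ = 5 − 4/10 = 23/5.
f(23/5) = 4/25, f'(23/5) = 46/5, so x₂ = (23/5) − (4/25)/(46/5) = 527/115.
f(527/115) = 4/13225, f'(527/115) = 1054/115, so x₃ = (527/115) − (4/13225)/(1054/115) = 277727/60605.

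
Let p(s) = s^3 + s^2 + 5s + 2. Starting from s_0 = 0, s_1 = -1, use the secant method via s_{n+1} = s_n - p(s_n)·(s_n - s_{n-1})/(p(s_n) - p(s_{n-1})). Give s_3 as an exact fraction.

p(0) = 2, p(-1) = -3. s_2 = (-1) - (-3)·((-1) - 0)/((-3) - 2) = -2/5.
p(-1) = -3, p(-2/5) = 12/125. s_3 = (-2/5) - (12/125)·((-2/5) - (-1))/((12/125) - (-3)) = -18/43.

-18/43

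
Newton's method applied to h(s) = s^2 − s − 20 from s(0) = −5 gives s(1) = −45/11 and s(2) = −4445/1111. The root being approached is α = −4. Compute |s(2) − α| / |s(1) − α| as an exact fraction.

s(1) − α = −45/11 − (−4) = −45/11 + 4 = −1/11, so |s(1) − α| = 1/11.
s(2) − α = −4445/1111 − (−4) = −4445/1111 + 4 = −1/1111, so |s(2) − α| = 1/1111.
Ratio = (1/1111) / (1/11) = 1/101.

1/101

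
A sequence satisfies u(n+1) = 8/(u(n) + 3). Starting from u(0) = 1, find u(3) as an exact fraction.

u(1) = 8/(1 + 3) = 2.
u(2) = 8/(2 + 3) = 8/5.
u(3) = 8/(8/5 + 3) = 40/23.

40/23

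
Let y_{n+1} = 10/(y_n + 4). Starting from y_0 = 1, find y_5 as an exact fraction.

y_1 = 10/(1 + 4) = 2.
y_2 = 10/(2 + 4) = 5/3.
y_3 = 10/(5/3 + 4) = 30/17.
y_4 = 10/(30/17 + 4) = 85/49.
y_5 = 10/(85/49 + 4) = 490/281.

490/281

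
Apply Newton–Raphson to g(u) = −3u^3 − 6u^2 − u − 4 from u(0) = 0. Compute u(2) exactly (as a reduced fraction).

g'(u) = −9u^2 − 12u − 1.
g(0) = −4, g'(0) = −1, so u(1) = 0 − (−4)/(−1) = −4.
g(−4) = 96, g'(−4) = −97, so u(2) = (−4) − 96/(−97) = −292/97.

−292/97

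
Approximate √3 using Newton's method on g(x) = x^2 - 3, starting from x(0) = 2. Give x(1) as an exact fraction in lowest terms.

7/4

g'(x) = 2x.
g(2) = 1, g'(2) = 4, so x(1) = 2 - 1/4 = 7/4.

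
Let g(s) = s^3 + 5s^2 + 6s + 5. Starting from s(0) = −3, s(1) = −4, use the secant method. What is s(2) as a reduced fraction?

−29/8

g(−3) = 5, g(−4) = −3. s(2) = (−4) − (−3)·((−4) − (−3))/((−3) − 5) = −29/8.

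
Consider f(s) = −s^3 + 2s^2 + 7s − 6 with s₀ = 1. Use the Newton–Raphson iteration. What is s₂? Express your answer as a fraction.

201/266

f'(s) = −3s^2 + 4s + 7.
f(1) = 2, f'(1) = 8, so s₁ = 1 − 2/8 = 3/4.
f(3/4) = −3/64, f'(3/4) = 133/16, so s₂ = (3/4) − (−3/64)/(133/16) = 201/266.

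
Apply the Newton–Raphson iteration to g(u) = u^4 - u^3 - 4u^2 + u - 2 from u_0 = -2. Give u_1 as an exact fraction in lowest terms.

g'(u) = 4u^3 - 3u^2 - 8u + 1.
g(-2) = 4, g'(-2) = -27, so u_1 = (-2) - 4/(-27) = -50/27.

-50/27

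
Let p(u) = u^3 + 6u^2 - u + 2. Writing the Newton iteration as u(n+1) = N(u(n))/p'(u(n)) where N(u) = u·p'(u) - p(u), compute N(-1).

p'(u) = 3u^2 + 12u - 1.
N(u) = u·p'(u) - p(u) = u·(3u^2 + 12u - 1) - (u^3 + 6u^2 - u + 2) = 2u^3 + 6u^2 - 2.
N(-1) = 2.

2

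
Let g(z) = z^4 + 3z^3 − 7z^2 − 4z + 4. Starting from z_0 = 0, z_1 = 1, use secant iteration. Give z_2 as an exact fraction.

4/7

g(0) = 4, g(1) = −3. z_2 = 1 − (−3)·(1 − 0)/((−3) − 4) = 4/7.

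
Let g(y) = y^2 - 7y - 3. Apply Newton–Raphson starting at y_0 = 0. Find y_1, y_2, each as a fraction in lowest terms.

y_1 = -3/7, y_2 = -156/385

g'(y) = 2y - 7.
g(0) = -3, g'(0) = -7, so y_1 = 0 - (-3)/(-7) = -3/7.
g(-3/7) = 9/49, g'(-3/7) = -55/7, so y_2 = (-3/7) - (9/49)/(-55/7) = -156/385.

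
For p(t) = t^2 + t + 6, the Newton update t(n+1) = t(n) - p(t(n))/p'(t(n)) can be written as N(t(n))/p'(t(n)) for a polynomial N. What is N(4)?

10

p'(t) = 2t + 1.
N(t) = t·p'(t) - p(t) = t·(2t + 1) - (t^2 + t + 6) = t^2 - 6.
N(4) = 10.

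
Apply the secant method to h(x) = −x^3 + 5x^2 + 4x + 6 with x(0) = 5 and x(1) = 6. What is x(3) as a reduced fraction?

h(5) = 26, h(6) = −6. x(2) = 6 − (−6)·(6 − 5)/((−6) − 26) = 93/16.
h(6) = −6, h(93/16) = 7371/4096. x(3) = (93/16) − (7371/4096)·((93/16) − 6)/((7371/4096) − (−6)) = 62358/10649.

62358/10649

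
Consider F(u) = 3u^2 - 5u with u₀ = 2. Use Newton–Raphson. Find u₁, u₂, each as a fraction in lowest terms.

u₁ = 12/7, u₂ = 432/259

F'(u) = 6u - 5.
F(2) = 2, F'(2) = 7, so u₁ = 2 - 2/7 = 12/7.
F(12/7) = 12/49, F'(12/7) = 37/7, so u₂ = (12/7) - (12/49)/(37/7) = 432/259.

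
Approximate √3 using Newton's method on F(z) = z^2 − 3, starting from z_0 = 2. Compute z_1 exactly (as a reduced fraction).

7/4

F'(z) = 2z.
F(2) = 1, F'(2) = 4, so z_1 = 2 − 1/4 = 7/4.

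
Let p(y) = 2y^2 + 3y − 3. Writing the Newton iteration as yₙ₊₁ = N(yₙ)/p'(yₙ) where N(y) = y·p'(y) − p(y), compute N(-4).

35

p'(y) = 4y + 3.
N(y) = y·p'(y) − p(y) = y·(4y + 3) − (2y^2 + 3y − 3) = 2y^2 + 3.
N(-4) = 35.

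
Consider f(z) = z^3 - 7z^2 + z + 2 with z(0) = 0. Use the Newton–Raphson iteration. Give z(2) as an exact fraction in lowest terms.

-46/41

f'(z) = 3z^2 - 14z + 1.
f(0) = 2, f'(0) = 1, so z(1) = 0 - 2/1 = -2.
f(-2) = -36, f'(-2) = 41, so z(2) = (-2) - (-36)/41 = -46/41.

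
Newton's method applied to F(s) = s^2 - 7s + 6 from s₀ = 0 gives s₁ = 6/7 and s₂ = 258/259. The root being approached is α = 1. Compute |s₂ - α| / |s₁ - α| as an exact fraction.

s₁ - α = 6/7 - 1 = -1/7, so |s₁ - α| = 1/7.
s₂ - α = 258/259 - 1 = -1/259, so |s₂ - α| = 1/259.
Ratio = (1/259) / (1/7) = 1/37.

1/37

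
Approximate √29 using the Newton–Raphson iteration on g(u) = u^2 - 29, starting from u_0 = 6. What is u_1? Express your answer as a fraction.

65/12

g'(u) = 2u.
g(6) = 7, g'(6) = 12, so u_1 = 6 - 7/12 = 65/12.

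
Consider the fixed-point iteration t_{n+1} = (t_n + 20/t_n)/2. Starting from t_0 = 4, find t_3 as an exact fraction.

t_1 = (4 + 20/4)/2 = 9/2.
t_2 = (9/2 + 20/(9/2))/2 = 161/36.
t_3 = (161/36 + 20/(161/36))/2 = 51841/11592.

51841/11592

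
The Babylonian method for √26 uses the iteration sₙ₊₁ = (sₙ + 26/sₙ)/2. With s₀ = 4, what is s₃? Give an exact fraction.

s₁ = (4 + 26/4)/2 = 21/4.
s₂ = (21/4 + 26/(21/4))/2 = 857/168.
s₃ = (857/168 + 26/(857/168))/2 = 1468273/287952.

1468273/287952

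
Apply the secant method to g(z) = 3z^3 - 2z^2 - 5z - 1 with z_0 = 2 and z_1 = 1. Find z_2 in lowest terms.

g(2) = 5, g(1) = -5. z_2 = 1 - (-5)·(1 - 2)/((-5) - 5) = 3/2.

3/2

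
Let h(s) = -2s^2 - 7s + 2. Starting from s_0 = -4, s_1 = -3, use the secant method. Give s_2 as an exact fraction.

-26/7

h(-4) = -2, h(-3) = 5. s_2 = (-3) - 5·((-3) - (-4))/(5 - (-2)) = -26/7.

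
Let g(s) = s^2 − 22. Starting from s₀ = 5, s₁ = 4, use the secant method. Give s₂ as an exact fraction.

14/3

g(5) = 3, g(4) = −6. s₂ = 4 − (−6)·(4 − 5)/((−6) − 3) = 14/3.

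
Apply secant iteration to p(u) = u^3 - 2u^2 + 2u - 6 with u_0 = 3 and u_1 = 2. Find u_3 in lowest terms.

p(3) = 9, p(2) = -2. u_2 = 2 - (-2)·(2 - 3)/((-2) - 9) = 24/11.
p(2) = -2, p(24/11) = -1026/1331. u_3 = (24/11) - (-1026/1331)·((24/11) - 2)/((-1026/1331) - (-2)) = 939/409.

939/409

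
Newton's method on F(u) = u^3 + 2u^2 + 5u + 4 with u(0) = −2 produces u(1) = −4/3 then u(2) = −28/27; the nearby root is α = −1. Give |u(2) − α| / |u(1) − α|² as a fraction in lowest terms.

1/3

u(1) − α = −4/3 − (−1) = −4/3 + 1 = −1/3, so |u(1) − α| = 1/3.
u(2) − α = −28/27 − (−1) = −28/27 + 1 = −1/27, so |u(2) − α| = 1/27.
|u(1) − α|² = 1/9.
Ratio = (1/27) / (1/9) = 1/3.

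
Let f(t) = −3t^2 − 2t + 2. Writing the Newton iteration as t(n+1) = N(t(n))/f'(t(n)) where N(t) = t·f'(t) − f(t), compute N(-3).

f'(t) = −6t − 2.
N(t) = t·f'(t) − f(t) = t·(−6t − 2) − (−3t^2 − 2t + 2) = −3t^2 − 2.
N(-3) = −29.

−29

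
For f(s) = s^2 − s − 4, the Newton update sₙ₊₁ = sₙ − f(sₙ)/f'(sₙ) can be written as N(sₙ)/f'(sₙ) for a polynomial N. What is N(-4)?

f'(s) = 2s − 1.
N(s) = s·f'(s) − f(s) = s·(2s − 1) − (s^2 − s − 4) = s^2 + 4.
N(-4) = 20.

20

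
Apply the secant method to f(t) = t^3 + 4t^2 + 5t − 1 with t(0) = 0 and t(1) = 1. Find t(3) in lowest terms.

f(0) = −1, f(1) = 9. t(2) = 1 − 9·(1 − 0)/(9 − (−1)) = 1/10.
f(1) = 9, f(1/10) = −459/1000. t(3) = (1/10) − (−459/1000)·((1/10) − 1)/((−459/1000) − 9) = 151/1051.

151/1051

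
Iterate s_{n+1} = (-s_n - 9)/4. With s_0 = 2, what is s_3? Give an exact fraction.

s_1 = (-2 - 9)/4 = -11/4.
s_2 = (-(-11/4) - 9)/4 = -25/16.
s_3 = (-(-25/16) - 9)/4 = -119/64.

-119/64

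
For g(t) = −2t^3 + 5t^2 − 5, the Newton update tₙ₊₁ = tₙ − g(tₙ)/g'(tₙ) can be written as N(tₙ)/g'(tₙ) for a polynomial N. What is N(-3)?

g'(t) = −6t^2 + 10t.
N(t) = t·g'(t) − g(t) = t·(−6t^2 + 10t) − (−2t^3 + 5t^2 − 5) = −4t^3 + 5t^2 + 5.
N(-3) = 158.

158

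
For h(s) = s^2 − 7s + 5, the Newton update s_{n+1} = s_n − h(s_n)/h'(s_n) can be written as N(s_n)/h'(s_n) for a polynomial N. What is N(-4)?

11

h'(s) = 2s − 7.
N(s) = s·h'(s) − h(s) = s·(2s − 7) − (s^2 − 7s + 5) = s^2 − 5.
N(-4) = 11.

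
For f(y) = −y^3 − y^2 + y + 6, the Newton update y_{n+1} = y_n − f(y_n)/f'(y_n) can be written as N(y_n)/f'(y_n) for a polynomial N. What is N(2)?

f'(y) = −3y^2 − 2y + 1.
N(y) = y·f'(y) − f(y) = y·(−3y^2 − 2y + 1) − (−y^3 − y^2 + y + 6) = −2y^3 − y^2 − 6.
N(2) = −26.

−26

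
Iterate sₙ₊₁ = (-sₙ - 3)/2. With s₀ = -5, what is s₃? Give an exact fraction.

s₁ = (-(-5) - 3)/2 = 1.
s₂ = (-1 - 3)/2 = -2.
s₃ = (-(-2) - 3)/2 = -1/2.

-1/2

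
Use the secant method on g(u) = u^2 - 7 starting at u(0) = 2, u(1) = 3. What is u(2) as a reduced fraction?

13/5

g(2) = -3, g(3) = 2. u(2) = 3 - 2·(3 - 2)/(2 - (-3)) = 13/5.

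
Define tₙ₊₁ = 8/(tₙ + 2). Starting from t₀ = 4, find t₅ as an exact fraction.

84/43

t₁ = 8/(4 + 2) = 4/3.
t₂ = 8/(4/3 + 2) = 12/5.
t₃ = 8/(12/5 + 2) = 20/11.
t₄ = 8/(20/11 + 2) = 44/21.
t₅ = 8/(44/21 + 2) = 84/43.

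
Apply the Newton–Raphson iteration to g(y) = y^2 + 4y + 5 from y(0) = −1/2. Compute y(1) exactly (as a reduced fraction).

−19/12

g'(y) = 2y + 4.
g(−1/2) = 13/4, g'(−1/2) = 3, so y(1) = (−1/2) − (13/4)/3 = −19/12.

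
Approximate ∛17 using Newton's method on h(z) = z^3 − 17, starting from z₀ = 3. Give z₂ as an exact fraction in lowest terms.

h'(z) = 3z^2.
h(3) = 10, h'(3) = 27, so z₁ = 3 − 10/27 = 71/27.
h(71/27) = 23300/19683, h'(71/27) = 5041/243, so z₂ = (71/27) − (23300/19683)/(5041/243) = 1050433/408321.

1050433/408321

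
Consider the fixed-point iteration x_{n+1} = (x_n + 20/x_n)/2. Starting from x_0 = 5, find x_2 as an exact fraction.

x_1 = (5 + 20/5)/2 = 9/2.
x_2 = (9/2 + 20/(9/2))/2 = 161/36.

161/36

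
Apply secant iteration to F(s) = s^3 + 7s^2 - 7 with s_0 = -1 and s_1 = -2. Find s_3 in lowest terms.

-3022/2785

F(-1) = -1, F(-2) = 13. s_2 = (-2) - 13·((-2) - (-1))/(13 - (-1)) = -15/14.
F(-2) = 13, F(-15/14) = -533/2744. s_3 = (-15/14) - (-533/2744)·((-15/14) - (-2))/((-533/2744) - 13) = -3022/2785.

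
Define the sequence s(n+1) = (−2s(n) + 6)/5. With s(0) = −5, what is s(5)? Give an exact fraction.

s(1) = (−2·(−5) + 6)/5 = 16/5.
s(2) = (−2·(16/5) + 6)/5 = −2/25.
s(3) = (−2·(−2/25) + 6)/5 = 154/125.
s(4) = (−2·(154/125) + 6)/5 = 442/625.
s(5) = (−2·(442/625) + 6)/5 = 2866/3125.

2866/3125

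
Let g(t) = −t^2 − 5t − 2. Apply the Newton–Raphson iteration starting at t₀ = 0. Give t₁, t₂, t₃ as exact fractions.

g'(t) = −2t − 5.
g(0) = −2, g'(0) = −5, so t₁ = 0 − (−2)/(−5) = −2/5.
g(−2/5) = −4/25, g'(−2/5) = −21/5, so t₂ = (−2/5) − (−4/25)/(−21/5) = −46/105.
g(−46/105) = −16/11025, g'(−46/105) = −433/105, so t₃ = (−46/105) − (−16/11025)/(−433/105) = −19934/45465.

t₁ = −2/5, t₂ = −46/105, t₃ = −19934/45465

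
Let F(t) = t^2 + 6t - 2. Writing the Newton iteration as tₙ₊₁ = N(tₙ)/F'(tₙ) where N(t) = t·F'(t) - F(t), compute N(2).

F'(t) = 2t + 6.
N(t) = t·F'(t) - F(t) = t·(2t + 6) - (t^2 + 6t - 2) = t^2 + 2.
N(2) = 6.

6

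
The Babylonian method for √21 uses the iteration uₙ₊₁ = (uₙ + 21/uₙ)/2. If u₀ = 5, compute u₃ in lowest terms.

u₁ = (5 + 21/5)/2 = 23/5.
u₂ = (23/5 + 21/(23/5))/2 = 527/115.
u₃ = (527/115 + 21/(527/115))/2 = 277727/60605.

277727/60605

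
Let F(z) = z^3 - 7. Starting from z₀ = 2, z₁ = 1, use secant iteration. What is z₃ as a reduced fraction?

201/103

F(2) = 1, F(1) = -6. z₂ = 1 - (-6)·(1 - 2)/((-6) - 1) = 13/7.
F(1) = -6, F(13/7) = -204/343. z₃ = (13/7) - (-204/343)·((13/7) - 1)/((-204/343) - (-6)) = 201/103.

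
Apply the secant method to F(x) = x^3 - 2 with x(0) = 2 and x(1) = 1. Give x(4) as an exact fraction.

F(2) = 6, F(1) = -1. x(2) = 1 - (-1)·(1 - 2)/((-1) - 6) = 8/7.
F(1) = -1, F(8/7) = -174/343. x(3) = (8/7) - (-174/343)·((8/7) - 1)/((-174/343) - (-1)) = 218/169.
F(8/7) = -174/343, F(218/169) = 706614/4826809. x(4) = (218/169) - (706614/4826809)·((218/169) - (8/7))/((706614/4826809) - (-174/343)) = 1303035/1036622.

1303035/1036622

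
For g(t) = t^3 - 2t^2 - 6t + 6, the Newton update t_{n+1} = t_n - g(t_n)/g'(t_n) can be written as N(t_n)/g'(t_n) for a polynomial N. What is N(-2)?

g'(t) = 3t^2 - 4t - 6.
N(t) = t·g'(t) - g(t) = t·(3t^2 - 4t - 6) - (t^3 - 2t^2 - 6t + 6) = 2t^3 - 2t^2 - 6.
N(-2) = -30.

-30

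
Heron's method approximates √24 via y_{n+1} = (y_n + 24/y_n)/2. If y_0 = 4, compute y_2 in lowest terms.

y_1 = (4 + 24/4)/2 = 5.
y_2 = (5 + 24/5)/2 = 49/10.

49/10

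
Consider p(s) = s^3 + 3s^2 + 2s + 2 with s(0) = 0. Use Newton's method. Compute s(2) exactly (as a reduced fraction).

1

p'(s) = 3s^2 + 6s + 2.
p(0) = 2, p'(0) = 2, so s(1) = 0 − 2/2 = −1.
p(−1) = 2, p'(−1) = −1, so s(2) = (−1) − 2/(−1) = 1.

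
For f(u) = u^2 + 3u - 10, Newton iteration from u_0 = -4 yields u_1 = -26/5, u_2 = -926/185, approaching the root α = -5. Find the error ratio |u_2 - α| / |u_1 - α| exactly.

1/37

u_1 - α = -26/5 - (-5) = -26/5 + 5 = -1/5, so |u_1 - α| = 1/5.
u_2 - α = -926/185 - (-5) = -926/185 + 5 = -1/185, so |u_2 - α| = 1/185.
Ratio = (1/185) / (1/5) = 1/37.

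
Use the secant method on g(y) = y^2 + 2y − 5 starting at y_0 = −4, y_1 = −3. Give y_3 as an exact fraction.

−38/11

g(−4) = 3, g(−3) = −2. y_2 = (−3) − (−2)·((−3) − (−4))/((−2) − 3) = −17/5.
g(−3) = −2, g(−17/5) = −6/25. y_3 = (−17/5) − (−6/25)·((−17/5) − (−3))/((−6/25) − (−2)) = −38/11.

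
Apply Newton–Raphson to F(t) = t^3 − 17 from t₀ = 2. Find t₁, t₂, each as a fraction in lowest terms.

t₁ = 11/4, t₂ = 625/242

F'(t) = 3t^2.
F(2) = −9, F'(2) = 12, so t₁ = 2 − (−9)/12 = 11/4.
F(11/4) = 243/64, F'(11/4) = 363/16, so t₂ = (11/4) − (243/64)/(363/16) = 625/242.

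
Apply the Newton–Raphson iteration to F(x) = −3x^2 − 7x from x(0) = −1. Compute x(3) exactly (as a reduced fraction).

F'(x) = −6x − 7.
F(−1) = 4, F'(−1) = −1, so x(1) = (−1) − 4/(−1) = 3.
F(3) = −48, F'(3) = −25, so x(2) = 3 − (−48)/(−25) = 27/25.
F(27/25) = −6912/625, F'(27/25) = −337/25, so x(3) = (27/25) − (−6912/625)/(−337/25) = 2187/8425.

2187/8425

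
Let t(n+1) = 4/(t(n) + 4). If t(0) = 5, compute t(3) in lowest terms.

40/49

t(1) = 4/(5 + 4) = 4/9.
t(2) = 4/(4/9 + 4) = 9/10.
t(3) = 4/(9/10 + 4) = 40/49.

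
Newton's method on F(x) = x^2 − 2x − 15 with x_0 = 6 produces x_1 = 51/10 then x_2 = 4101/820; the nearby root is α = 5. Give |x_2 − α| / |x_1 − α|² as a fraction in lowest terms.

5/41

x_1 − α = 51/10 − 5 = 1/10, so |x_1 − α| = 1/10.
x_2 − α = 4101/820 − 5 = 1/820, so |x_2 − α| = 1/820.
|x_1 − α|² = 1/100.
Ratio = (1/820) / (1/100) = 5/41.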